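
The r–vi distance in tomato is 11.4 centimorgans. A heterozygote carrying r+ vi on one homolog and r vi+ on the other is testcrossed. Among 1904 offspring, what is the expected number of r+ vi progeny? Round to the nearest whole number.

843

A map distance of 11.4 centimorgans corresponds to a recombination frequency of 0.114.
The F1 is r+ vi / r vi+, so r+ vi is a parental gamete class with expected frequency (1 − r)/2 = 0.886/2 = 0.4430.
Expected number = 0.4430 × 1904 = 843.47 ≈ 843.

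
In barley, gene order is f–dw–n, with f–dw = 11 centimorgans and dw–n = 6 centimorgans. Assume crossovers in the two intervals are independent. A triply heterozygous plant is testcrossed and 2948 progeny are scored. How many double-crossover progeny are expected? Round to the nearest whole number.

19

Map distances give recombination frequencies of 0.110 and 0.060 for the two intervals.
With no interference, expected double-crossover frequency = 0.110 × 0.060 = 0.00660.
Expected number = 0.00660 × 2948 = 19.46 ≈ 19.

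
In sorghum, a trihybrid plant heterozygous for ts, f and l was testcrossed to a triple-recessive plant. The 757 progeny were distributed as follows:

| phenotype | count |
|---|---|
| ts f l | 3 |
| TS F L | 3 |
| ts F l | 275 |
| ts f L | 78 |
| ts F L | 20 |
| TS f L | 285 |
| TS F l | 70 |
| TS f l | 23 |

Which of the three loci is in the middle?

f

The two most frequent reciprocal classes, ts F l and TS f L, are the parental types, so the F1 was ts F l / TS f L.
The two rarest classes, ts f l and TS F L, are the double crossovers. Comparing them with the parentals, only the f allele has switched, so f is the middle locus and the order is ts – f – l.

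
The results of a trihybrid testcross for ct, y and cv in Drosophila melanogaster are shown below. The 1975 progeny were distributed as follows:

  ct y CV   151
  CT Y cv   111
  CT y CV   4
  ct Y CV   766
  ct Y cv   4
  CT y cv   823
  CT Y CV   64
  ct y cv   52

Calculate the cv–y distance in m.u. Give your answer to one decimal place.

The two most frequent reciprocal classes, CT y cv and ct Y CV, are the parental types, so the F1 was CT y cv / ct Y CV.
The two rarest classes, CT y CV and ct Y cv, are the double crossovers. Comparing them with the parentals, only the cv allele has switched, so cv is the middle locus and the order is y – cv – ct.
Crossovers in the y–cv interval produce the single-crossover classes CT Y cv and ct y CV (111 + 151 = 262) plus the double crossovers (8).
RF(y–cv) = (262 + 8) / 1975 = 270/1975 = 0.1367 → 13.7 m.u.

13.7 m.u.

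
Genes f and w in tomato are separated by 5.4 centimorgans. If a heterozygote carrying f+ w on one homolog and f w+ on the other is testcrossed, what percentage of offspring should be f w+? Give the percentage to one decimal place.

47.3%

A map distance of 5.4 centimorgans corresponds to a recombination frequency of 0.054.
The F1 is f+ w / f w+, so f w+ is a parental gamete class with expected frequency (1 − r)/2 = 0.946/2 = 0.4730.
That is 0.4730 = 47.3% of the progeny.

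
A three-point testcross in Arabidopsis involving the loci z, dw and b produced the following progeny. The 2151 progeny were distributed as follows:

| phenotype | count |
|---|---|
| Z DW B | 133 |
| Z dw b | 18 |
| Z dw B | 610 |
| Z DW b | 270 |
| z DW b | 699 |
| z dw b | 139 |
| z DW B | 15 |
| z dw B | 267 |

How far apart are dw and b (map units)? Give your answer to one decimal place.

The two most frequent reciprocal classes, z DW b and Z dw B, are the parental types, so the F1 was z DW b / Z dw B.
The two rarest classes, z DW B and Z dw b, are the double crossovers. Comparing them with the parentals, only the b allele has switched, so b is the middle locus and the order is dw – b – z.
Crossovers in the dw–b interval produce the single-crossover classes z dw b and Z DW B (139 + 133 = 272) plus the double crossovers (33).
RF(dw–b) = (272 + 33) / 2151 = 305/2151 = 0.1418 → 14.2 map units.

14.2 map units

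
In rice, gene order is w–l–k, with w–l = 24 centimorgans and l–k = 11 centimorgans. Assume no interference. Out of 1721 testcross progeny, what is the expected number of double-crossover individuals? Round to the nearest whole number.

45

Map distances give recombination frequencies of 0.240 and 0.110 for the two intervals.
With no interference, expected double-crossover frequency = 0.240 × 0.110 = 0.02640.
Expected number = 0.02640 × 1721 = 45.43 ≈ 45.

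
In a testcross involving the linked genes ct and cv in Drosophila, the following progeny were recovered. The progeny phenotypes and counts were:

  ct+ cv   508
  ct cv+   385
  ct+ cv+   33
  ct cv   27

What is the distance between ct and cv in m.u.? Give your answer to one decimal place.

6.3 m.u.

The two most frequent classes, ct+ cv (508) and ct cv+ (385), are the parental types, so the F1 was ct+ cv / ct cv+.
The recombinant classes are ct+ cv+ and ct cv: 33 + 27 = 60.
Recombination frequency = 60/953 = 0.0630 ≈ 6.3%, i.e. 6.3 m.u.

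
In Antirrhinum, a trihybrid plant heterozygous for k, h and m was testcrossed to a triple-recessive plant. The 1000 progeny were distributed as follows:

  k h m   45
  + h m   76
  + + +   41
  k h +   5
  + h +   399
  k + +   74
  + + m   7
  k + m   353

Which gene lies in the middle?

The two most frequent reciprocal classes, k + m and + h +, are the parental types, so the F1 was k + m / + h +.
The two rarest classes, + + m and k h +, are the double crossovers. Comparing them with the parentals, only the k allele has switched, so k is the middle locus and the order is m – k – h.

k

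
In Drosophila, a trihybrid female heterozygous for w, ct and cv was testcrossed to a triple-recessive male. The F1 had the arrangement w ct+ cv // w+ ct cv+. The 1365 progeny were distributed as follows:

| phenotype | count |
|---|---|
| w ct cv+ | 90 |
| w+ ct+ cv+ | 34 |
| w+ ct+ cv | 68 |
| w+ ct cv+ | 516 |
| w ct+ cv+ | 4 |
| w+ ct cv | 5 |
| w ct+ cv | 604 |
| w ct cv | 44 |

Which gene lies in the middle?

cv

The two rarest classes, w ct+ cv+ and w+ ct cv, are the double crossovers. Comparing them with the parentals, only the cv allele has switched, so cv is the middle locus and the order is ct – cv – w.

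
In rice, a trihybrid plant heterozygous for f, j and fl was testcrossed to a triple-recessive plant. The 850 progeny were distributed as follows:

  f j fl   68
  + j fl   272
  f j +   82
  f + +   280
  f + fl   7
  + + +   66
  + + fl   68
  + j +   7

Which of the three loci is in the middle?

The two most frequent reciprocal classes, + j fl and f + +, are the parental types, so the F1 was + j fl / f + +.
The two rarest classes, + j + and f + fl, are the double crossovers. Comparing them with the parentals, only the fl allele has switched, so fl is the middle locus and the order is f – fl – j.

fl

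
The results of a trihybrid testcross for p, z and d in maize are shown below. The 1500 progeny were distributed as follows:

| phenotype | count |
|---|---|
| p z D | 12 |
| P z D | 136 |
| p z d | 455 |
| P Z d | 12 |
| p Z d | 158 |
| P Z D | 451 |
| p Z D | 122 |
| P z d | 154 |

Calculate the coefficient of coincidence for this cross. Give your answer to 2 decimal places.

The two most frequent reciprocal classes, p z d and P Z D, are the parental types, so the F1 was p z d / P Z D.
The two rarest classes, p z D and P Z d, are the double crossovers. Comparing them with the parentals, only the d allele has switched, so d is the middle locus and the order is z – d – p.
z–d: (294 + 24)/1500 = 0.2120; d–p: (276 + 24)/1500 = 0.2000.
Expected DCO frequency = 0.2120 × 0.2000 ≈ 0.04240; observed = 24/1500 ≈ 0.01600.
Coefficient of coincidence = 0.01600/0.04240 ≈ 0.38.

0.38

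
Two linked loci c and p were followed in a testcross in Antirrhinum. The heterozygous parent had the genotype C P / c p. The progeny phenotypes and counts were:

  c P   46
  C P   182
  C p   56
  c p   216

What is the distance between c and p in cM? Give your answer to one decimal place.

20.4 cM

The recombinant classes are C p and c P: 56 + 46 = 102.
Recombination frequency = 102/500 = 0.2040 ≈ 20.4%, i.e. 20.4 cM.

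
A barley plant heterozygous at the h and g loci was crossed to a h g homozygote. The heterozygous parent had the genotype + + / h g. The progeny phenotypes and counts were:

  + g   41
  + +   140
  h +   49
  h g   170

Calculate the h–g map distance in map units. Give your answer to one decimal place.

The recombinant classes are + g and h +: 41 + 49 = 90.
Recombination frequency = 90/400 = 0.2250 ≈ 22.5%, i.e. 22.5 map units.

22.5 map units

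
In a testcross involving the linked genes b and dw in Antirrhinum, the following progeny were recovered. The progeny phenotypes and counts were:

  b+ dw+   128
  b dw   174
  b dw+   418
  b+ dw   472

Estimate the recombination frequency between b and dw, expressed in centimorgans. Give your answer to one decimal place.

The two most frequent classes, b+ dw (472) and b dw+ (418), are the parental types, so the F1 was b+ dw / b dw+.
The recombinant classes are b+ dw+ and b dw: 128 + 174 = 302.
Recombination frequency = 302/1192 = 0.2534 ≈ 25.3%, i.e. 25.3 centimorgans.

25.3 centimorgans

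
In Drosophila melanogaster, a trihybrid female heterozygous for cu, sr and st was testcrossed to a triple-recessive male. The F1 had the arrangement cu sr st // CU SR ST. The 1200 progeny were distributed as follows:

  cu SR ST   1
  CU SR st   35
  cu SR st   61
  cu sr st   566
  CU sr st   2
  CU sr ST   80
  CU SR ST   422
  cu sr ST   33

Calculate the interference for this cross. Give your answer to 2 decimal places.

The two rarest classes, CU sr st and cu SR ST, are the double crossovers. Comparing them with the parentals, only the cu allele has switched, so cu is the middle locus and the order is st – cu – sr.
st–cu: (68 + 3)/1200 = 0.0592; cu–sr: (141 + 3)/1200 = 0.1200.
Expected DCO frequency = 0.0592 × 0.1200 ≈ 0.00710; observed = 3/1200 ≈ 0.00250.
Coefficient of coincidence = 0.00250/0.00710 ≈ 0.35; interference = 1 − 0.35 = 0.65.

0.65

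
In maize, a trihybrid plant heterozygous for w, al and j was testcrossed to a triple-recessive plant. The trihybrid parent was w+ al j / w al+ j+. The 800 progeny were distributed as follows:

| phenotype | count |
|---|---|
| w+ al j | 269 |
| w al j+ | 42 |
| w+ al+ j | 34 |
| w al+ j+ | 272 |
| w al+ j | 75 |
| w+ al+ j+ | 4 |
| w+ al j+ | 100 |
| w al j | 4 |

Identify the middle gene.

The two rarest classes, w al j and w+ al+ j+, are the double crossovers. Comparing them with the parentals, only the w allele has switched, so w is the middle locus and the order is al – w – j.

w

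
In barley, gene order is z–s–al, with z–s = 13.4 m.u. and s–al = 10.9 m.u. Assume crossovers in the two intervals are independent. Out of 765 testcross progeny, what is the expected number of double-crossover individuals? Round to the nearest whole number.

Map distances give recombination frequencies of 0.134 and 0.109 for the two intervals.
With no interference, expected double-crossover frequency = 0.134 × 0.109 = 0.01461.
Expected number = 0.01461 × 765 = 11.17 ≈ 11.

11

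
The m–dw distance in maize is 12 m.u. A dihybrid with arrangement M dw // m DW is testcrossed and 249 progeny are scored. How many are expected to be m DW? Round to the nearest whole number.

A map distance of 12 m.u. corresponds to a recombination frequency of 0.120.
The F1 is M dw / m DW, so m DW is a parental gamete class with expected frequency (1 − r)/2 = 0.880/2 = 0.4400.
Expected number = 0.4400 × 249 = 109.56 ≈ 110.

110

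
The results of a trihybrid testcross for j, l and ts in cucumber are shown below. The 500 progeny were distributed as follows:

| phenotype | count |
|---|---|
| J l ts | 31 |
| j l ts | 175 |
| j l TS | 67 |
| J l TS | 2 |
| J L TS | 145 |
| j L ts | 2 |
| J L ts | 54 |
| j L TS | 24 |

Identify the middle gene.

l

The two most frequent reciprocal classes, j l ts and J L TS, are the parental types, so the F1 was j l ts / J L TS.
The two rarest classes, j L ts and J l TS, are the double crossovers. Comparing them with the parentals, only the l allele has switched, so l is the middle locus and the order is ts – l – j.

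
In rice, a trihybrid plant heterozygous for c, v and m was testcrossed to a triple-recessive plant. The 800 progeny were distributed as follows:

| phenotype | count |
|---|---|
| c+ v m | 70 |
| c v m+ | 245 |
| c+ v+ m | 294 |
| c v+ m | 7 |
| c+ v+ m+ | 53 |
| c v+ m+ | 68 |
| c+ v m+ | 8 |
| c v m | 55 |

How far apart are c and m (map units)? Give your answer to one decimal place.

The two most frequent reciprocal classes, c v m+ and c+ v+ m, are the parental types, so the F1 was c v m+ / c+ v+ m.
The two rarest classes, c+ v m+ and c v+ m, are the double crossovers. Comparing them with the parentals, only the c allele has switched, so c is the middle locus and the order is m – c – v.
Crossovers in the m–c interval produce the single-crossover classes c v m and c+ v+ m+ (55 + 53 = 108) plus the double crossovers (15).
RF(m–c) = (108 + 15) / 800 = 123/800 = 0.1537 → 15.4 map units.

15.4 map units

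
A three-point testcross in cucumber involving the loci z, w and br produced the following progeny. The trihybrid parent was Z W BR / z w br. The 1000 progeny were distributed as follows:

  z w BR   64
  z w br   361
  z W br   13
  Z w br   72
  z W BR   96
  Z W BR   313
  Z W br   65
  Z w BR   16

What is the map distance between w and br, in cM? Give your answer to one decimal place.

15.8 cM

The two rarest classes, Z w BR and z W br, are the double crossovers. Comparing them with the parentals, only the w allele has switched, so w is the middle locus and the order is br – w – z.
Crossovers in the br–w interval produce the single-crossover classes Z W br and z w BR (65 + 64 = 129) plus the double crossovers (29).
RF(br–w) = (129 + 29) / 1000 = 158/1000 = 0.1580 → 15.8 cM.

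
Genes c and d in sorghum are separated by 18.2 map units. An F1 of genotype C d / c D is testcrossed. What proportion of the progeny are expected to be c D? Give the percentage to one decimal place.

A map distance of 18.2 map units corresponds to a recombination frequency of 0.182.
The F1 is C d / c D, so c D is a parental gamete class with expected frequency (1 − r)/2 = 0.818/2 = 0.4090.
That is 0.4090 = 40.9% of the progeny.

40.9%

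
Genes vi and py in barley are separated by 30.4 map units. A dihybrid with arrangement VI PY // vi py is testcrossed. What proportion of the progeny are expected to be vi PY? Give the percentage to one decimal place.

A map distance of 30.4 map units corresponds to a recombination frequency of 0.304.
The F1 is VI PY / vi py, so vi PY is a recombinant gamete class with expected frequency r/2 = 0.304/2 = 0.1520.
That is 0.1520 = 15.2% of the progeny.

15.2%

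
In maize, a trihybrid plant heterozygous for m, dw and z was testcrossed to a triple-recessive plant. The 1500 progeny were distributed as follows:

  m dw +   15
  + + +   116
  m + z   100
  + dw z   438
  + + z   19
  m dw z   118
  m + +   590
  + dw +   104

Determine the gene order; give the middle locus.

The two most frequent reciprocal classes, + dw z and m + +, are the parental types, so the F1 was + dw z / m + +.
The two rarest classes, + + z and m dw +, are the double crossovers. Comparing them with the parentals, only the dw allele has switched, so dw is the middle locus and the order is m – dw – z.

dw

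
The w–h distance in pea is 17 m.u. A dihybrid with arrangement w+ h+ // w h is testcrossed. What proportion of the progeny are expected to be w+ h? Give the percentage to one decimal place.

8.5%

A map distance of 17 m.u. corresponds to a recombination frequency of 0.170.
The F1 is w+ h+ / w h, so w+ h is a recombinant gamete class with expected frequency r/2 = 0.170/2 = 0.0850.
That is 0.0850 = 8.5% of the progeny.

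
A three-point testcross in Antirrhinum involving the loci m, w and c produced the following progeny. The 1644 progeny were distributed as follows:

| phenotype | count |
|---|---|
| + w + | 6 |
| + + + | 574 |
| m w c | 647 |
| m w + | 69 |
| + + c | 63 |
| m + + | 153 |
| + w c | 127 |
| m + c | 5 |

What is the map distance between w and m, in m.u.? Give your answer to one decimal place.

17.7 m.u.

The two most frequent reciprocal classes, + + + and m w c, are the parental types, so the F1 was + + + / m w c.
The two rarest classes, + w + and m + c, are the double crossovers. Comparing them with the parentals, only the w allele has switched, so w is the middle locus and the order is c – w – m.
Crossovers in the w–m interval produce the single-crossover classes m + + and + w c (153 + 127 = 280) plus the double crossovers (11).
RF(w–m) = (280 + 11) / 1644 = 291/1644 = 0.1770 → 17.7 m.u.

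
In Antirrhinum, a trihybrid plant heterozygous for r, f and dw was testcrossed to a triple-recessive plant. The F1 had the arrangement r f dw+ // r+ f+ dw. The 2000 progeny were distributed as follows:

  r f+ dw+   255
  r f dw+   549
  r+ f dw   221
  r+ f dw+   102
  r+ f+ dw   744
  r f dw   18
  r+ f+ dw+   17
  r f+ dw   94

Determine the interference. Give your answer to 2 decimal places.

The two rarest classes, r f dw and r+ f+ dw+, are the double crossovers. Comparing them with the parentals, only the dw allele has switched, so dw is the middle locus and the order is f – dw – r.
f–dw: (476 + 35)/2000 = 0.2555; dw–r: (196 + 35)/2000 = 0.1155.
Expected DCO frequency = 0.2555 × 0.1155 ≈ 0.02951; observed = 35/2000 ≈ 0.01750.
Coefficient of coincidence = 0.01750/0.02951 ≈ 0.59; interference = 1 − 0.59 = 0.41.

0.41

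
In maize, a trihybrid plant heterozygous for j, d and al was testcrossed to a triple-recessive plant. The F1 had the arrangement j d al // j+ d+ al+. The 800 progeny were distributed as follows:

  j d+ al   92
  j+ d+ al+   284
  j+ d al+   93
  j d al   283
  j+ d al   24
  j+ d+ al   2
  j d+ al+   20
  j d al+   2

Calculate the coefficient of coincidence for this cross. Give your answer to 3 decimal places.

The two rarest classes, j d al+ and j+ d+ al, are the double crossovers. Comparing them with the parentals, only the al allele has switched, so al is the middle locus and the order is j – al – d.
j–al: (44 + 4)/800 = 0.0600; al–d: (185 + 4)/800 = 0.2362.
Expected DCO frequency = 0.0600 × 0.2362 ≈ 0.01417; observed = 4/800 ≈ 0.00500.
Coefficient of coincidence = 0.00500/0.01417 ≈ 0.353.

0.353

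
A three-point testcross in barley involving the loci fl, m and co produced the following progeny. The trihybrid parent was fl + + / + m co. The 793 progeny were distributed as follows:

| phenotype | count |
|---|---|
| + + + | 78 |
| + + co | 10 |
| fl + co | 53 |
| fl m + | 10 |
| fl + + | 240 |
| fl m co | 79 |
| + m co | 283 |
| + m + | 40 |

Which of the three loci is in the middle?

m

The two rarest classes, fl m + and + + co, are the double crossovers. Comparing them with the parentals, only the m allele has switched, so m is the middle locus and the order is fl – m – co.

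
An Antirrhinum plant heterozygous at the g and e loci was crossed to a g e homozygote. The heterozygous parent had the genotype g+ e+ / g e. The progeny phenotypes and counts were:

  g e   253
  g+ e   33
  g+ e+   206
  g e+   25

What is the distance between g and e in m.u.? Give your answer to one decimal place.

The recombinant classes are g+ e and g e+: 33 + 25 = 58.
Recombination frequency = 58/517 = 0.1122 ≈ 11.2%, i.e. 11.2 m.u.

11.2 m.u.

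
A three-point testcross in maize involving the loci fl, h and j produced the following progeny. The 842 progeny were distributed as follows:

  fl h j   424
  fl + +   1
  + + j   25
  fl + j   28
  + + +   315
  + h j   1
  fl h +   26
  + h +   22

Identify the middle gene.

The two most frequent reciprocal classes, + + + and fl h j, are the parental types, so the F1 was + + + / fl h j.
The two rarest classes, fl + + and + h j, are the double crossovers. Comparing them with the parentals, only the fl allele has switched, so fl is the middle locus and the order is j – fl – h.

fl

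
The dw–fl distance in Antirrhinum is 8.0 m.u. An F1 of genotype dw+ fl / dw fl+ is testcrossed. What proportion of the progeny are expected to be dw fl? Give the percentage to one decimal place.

A map distance of 8.0 m.u. corresponds to a recombination frequency of 0.080.
The F1 is dw+ fl / dw fl+, so dw fl is a recombinant gamete class with expected frequency r/2 = 0.080/2 = 0.0400.
That is 0.0400 = 4.0% of the progeny.

4.0%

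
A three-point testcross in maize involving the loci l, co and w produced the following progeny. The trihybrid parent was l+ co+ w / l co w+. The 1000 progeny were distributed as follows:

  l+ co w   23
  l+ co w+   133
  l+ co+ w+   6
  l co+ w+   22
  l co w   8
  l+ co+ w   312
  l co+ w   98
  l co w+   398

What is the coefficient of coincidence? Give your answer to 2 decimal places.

0.97

The two rarest classes, l+ co+ w+ and l co w, are the double crossovers. Comparing them with the parentals, only the w allele has switched, so w is the middle locus and the order is co – w – l.
co–w: (45 + 14)/1000 = 0.0590; w–l: (231 + 14)/1000 = 0.2450.
Expected DCO frequency = 0.0590 × 0.2450 ≈ 0.01445; observed = 14/1000 ≈ 0.01400.
Coefficient of coincidence = 0.01400/0.01445 ≈ 0.97.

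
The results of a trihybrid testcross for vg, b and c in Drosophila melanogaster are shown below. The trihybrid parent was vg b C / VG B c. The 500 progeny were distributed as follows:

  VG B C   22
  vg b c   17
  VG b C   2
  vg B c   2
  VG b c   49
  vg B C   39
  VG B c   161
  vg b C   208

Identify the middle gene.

The two rarest classes, VG b C and vg B c, are the double crossovers. Comparing them with the parentals, only the vg allele has switched, so vg is the middle locus and the order is c – vg – b.

vg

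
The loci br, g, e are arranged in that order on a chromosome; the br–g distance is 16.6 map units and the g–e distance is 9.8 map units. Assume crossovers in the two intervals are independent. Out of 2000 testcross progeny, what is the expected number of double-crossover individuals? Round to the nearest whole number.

33

Map distances give recombination frequencies of 0.166 and 0.098 for the two intervals.
With no interference, expected double-crossover frequency = 0.166 × 0.098 = 0.01627.
Expected number = 0.01627 × 2000 = 32.54 ≈ 33.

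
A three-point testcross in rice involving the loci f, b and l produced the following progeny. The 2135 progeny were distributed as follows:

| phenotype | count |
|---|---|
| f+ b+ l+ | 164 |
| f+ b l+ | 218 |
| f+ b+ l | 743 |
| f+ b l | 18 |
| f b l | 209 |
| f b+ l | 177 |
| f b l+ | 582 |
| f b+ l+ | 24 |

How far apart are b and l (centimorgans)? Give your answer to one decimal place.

The two most frequent reciprocal classes, f b l+ and f+ b+ l, are the parental types, so the F1 was f b l+ / f+ b+ l.
The two rarest classes, f b+ l+ and f+ b l, are the double crossovers. Comparing them with the parentals, only the b allele has switched, so b is the middle locus and the order is l – b – f.
Crossovers in the l–b interval produce the single-crossover classes f b l and f+ b+ l+ (209 + 164 = 373) plus the double crossovers (42).
RF(l–b) = (373 + 42) / 2135 = 415/2135 = 0.1944 → 19.4 centimorgans.

19.4 centimorgans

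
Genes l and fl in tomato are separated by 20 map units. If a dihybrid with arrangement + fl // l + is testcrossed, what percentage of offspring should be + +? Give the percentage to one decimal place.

A map distance of 20 map units corresponds to a recombination frequency of 0.200.
The F1 is + fl / l +, so + + is a recombinant gamete class with expected frequency r/2 = 0.200/2 = 0.1000.
That is 0.1000 = 10.0% of the progeny.

10.0%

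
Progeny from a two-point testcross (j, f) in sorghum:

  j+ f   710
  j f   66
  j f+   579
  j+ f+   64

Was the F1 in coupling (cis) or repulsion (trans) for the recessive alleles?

The two most frequent classes are j+ f (710) and j f+ (579); these are the parental (non-recombinant) types.
So the F1 carried j+ f on one chromosome and j f+ on the other — the recessive alleles are on opposite chromosomes (trans / repulsion).

trans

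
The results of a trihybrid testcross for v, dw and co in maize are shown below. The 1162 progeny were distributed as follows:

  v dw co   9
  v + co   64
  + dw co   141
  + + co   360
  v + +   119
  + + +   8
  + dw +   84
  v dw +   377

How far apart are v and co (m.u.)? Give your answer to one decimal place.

14.2 m.u.

The two most frequent reciprocal classes, v dw + and + + co, are the parental types, so the F1 was v dw + / + + co.
The two rarest classes, v dw co and + + +, are the double crossovers. Comparing them with the parentals, only the co allele has switched, so co is the middle locus and the order is dw – co – v.
Crossovers in the co–v interval produce the single-crossover classes + dw + and v + co (84 + 64 = 148) plus the double crossovers (17).
RF(co–v) = (148 + 17) / 1162 = 165/1162 = 0.1420 → 14.2 m.u.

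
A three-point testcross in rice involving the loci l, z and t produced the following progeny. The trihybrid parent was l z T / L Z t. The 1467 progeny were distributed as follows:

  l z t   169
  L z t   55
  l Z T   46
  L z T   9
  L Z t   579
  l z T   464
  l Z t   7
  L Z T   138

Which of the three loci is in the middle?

l

The two rarest classes, L z T and l Z t, are the double crossovers. Comparing them with the parentals, only the l allele has switched, so l is the middle locus and the order is t – l – z.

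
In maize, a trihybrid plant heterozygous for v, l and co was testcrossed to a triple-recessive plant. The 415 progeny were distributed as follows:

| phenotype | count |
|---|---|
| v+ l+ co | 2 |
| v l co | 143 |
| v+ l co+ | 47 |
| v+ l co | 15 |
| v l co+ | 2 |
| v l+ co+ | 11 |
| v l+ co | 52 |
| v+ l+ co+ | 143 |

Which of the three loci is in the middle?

co

The two most frequent reciprocal classes, v l co and v+ l+ co+, are the parental types, so the F1 was v l co / v+ l+ co+.
The two rarest classes, v l co+ and v+ l+ co, are the double crossovers. Comparing them with the parentals, only the co allele has switched, so co is the middle locus and the order is v – co – l.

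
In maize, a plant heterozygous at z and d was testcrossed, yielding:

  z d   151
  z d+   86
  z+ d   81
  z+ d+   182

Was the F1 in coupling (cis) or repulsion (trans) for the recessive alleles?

The two most frequent classes are z+ d+ (182) and z d (151); these are the parental (non-recombinant) types.
So the F1 carried z+ d+ on one chromosome and z d on the other — the recessive alleles are on the same chromosome (cis / coupling).

cis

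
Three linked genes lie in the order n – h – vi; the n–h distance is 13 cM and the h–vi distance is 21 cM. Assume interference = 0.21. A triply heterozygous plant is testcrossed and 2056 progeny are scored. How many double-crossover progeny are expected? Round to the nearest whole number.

44

Map distances give recombination frequencies of 0.130 and 0.210 for the two intervals.
With interference 0.21 (so coincidence = 0.79), expected double-crossover frequency = 0.130 × 0.210 × 0.79 = 0.02157.
Expected number = 0.02157 × 2056 = 44.34 ≈ 44.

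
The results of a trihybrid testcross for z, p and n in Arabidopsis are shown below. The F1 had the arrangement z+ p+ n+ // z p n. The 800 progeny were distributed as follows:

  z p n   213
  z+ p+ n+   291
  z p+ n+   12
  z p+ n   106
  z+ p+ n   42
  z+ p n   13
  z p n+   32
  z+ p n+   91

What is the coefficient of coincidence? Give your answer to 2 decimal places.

0.91

The two rarest classes, z p+ n+ and z+ p n, are the double crossovers. Comparing them with the parentals, only the z allele has switched, so z is the middle locus and the order is p – z – n.
p–z: (197 + 25)/800 = 0.2775; z–n: (74 + 25)/800 = 0.1237.
Expected DCO frequency = 0.2775 × 0.1237 ≈ 0.03433; observed = 25/800 ≈ 0.03125.
Coefficient of coincidence = 0.03125/0.03433 ≈ 0.91.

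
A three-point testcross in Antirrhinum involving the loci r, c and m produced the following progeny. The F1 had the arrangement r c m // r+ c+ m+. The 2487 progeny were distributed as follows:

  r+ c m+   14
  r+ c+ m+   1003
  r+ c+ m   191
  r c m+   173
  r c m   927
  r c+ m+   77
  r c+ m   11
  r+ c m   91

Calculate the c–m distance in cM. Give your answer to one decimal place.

The two rarest classes, r c+ m and r+ c m+, are the double crossovers. Comparing them with the parentals, only the c allele has switched, so c is the middle locus and the order is m – c – r.
Crossovers in the m–c interval produce the single-crossover classes r c m+ and r+ c+ m (173 + 191 = 364) plus the double crossovers (25).
RF(m–c) = (364 + 25) / 2487 = 389/2487 = 0.1564 → 15.6 cM.

15.6 cM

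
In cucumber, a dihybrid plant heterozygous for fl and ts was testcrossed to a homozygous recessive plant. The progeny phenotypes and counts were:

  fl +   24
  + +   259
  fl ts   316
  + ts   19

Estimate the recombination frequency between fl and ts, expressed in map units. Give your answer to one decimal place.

The two most frequent classes, + + (259) and fl ts (316), are the parental types, so the F1 was + + / fl ts.
The recombinant classes are + ts and fl +: 19 + 24 = 43.
Recombination frequency = 43/618 = 0.0696 ≈ 7.0%, i.e. 7.0 map units.

7.0 map units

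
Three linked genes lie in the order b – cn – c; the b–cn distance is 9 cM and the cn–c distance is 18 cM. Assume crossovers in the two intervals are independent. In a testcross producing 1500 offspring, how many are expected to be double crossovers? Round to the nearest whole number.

24

Map distances give recombination frequencies of 0.090 and 0.180 for the two intervals.
With no interference, expected double-crossover frequency = 0.090 × 0.180 = 0.01620.
Expected number = 0.01620 × 1500 = 24.30 ≈ 24.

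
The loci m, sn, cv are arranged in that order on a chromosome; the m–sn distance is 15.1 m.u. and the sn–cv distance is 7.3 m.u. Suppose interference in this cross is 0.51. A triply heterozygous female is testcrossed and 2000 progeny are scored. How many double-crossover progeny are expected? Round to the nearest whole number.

11

Map distances give recombination frequencies of 0.151 and 0.073 for the two intervals.
With interference 0.51 (so coincidence = 0.49), expected double-crossover frequency = 0.151 × 0.073 × 0.49 = 0.00540.
Expected number = 0.00540 × 2000 = 10.80 ≈ 11.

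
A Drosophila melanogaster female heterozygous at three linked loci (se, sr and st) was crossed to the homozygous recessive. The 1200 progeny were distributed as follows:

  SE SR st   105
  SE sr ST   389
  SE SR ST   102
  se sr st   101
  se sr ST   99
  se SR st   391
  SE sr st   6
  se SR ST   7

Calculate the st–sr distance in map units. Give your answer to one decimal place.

The two most frequent reciprocal classes, SE sr ST and se SR st, are the parental types, so the F1 was SE sr ST / se SR st.
The two rarest classes, SE sr st and se SR ST, are the double crossovers. Comparing them with the parentals, only the st allele has switched, so st is the middle locus and the order is sr – st – se.
Crossovers in the sr–st interval produce the single-crossover classes SE SR ST and se sr st (102 + 101 = 203) plus the double crossovers (13).
RF(sr–st) = (203 + 13) / 1200 = 216/1200 = 0.1800 → 18.0 map units.

18.0 map units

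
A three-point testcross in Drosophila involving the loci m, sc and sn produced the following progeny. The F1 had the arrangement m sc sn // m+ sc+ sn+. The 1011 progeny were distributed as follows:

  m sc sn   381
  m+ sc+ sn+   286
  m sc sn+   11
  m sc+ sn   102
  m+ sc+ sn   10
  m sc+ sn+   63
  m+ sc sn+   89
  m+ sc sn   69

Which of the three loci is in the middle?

The two rarest classes, m sc sn+ and m+ sc+ sn, are the double crossovers. Comparing them with the parentals, only the sn allele has switched, so sn is the middle locus and the order is sc – sn – m.

sn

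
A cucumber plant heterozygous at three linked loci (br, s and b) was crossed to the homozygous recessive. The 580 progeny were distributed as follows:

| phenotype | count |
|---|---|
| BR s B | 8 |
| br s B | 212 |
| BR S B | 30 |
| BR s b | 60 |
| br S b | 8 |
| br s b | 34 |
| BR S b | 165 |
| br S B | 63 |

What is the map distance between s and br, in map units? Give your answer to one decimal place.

24.0 map units

The two most frequent reciprocal classes, BR S b and br s B, are the parental types, so the F1 was BR S b / br s B.
The two rarest classes, br S b and BR s B, are the double crossovers. Comparing them with the parentals, only the br allele has switched, so br is the middle locus and the order is s – br – b.
Crossovers in the s–br interval produce the single-crossover classes BR s b and br S B (60 + 63 = 123) plus the double crossovers (16).
RF(s–br) = (123 + 16) / 580 = 139/580 = 0.2397 → 24.0 map units.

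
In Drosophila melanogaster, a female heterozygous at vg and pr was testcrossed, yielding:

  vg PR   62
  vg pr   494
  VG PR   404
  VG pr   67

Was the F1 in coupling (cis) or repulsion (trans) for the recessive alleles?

The two most frequent classes are VG PR (404) and vg pr (494); these are the parental (non-recombinant) types.
So the F1 carried VG PR on one chromosome and vg pr on the other — the recessive alleles are on the same chromosome (cis / coupling).

cis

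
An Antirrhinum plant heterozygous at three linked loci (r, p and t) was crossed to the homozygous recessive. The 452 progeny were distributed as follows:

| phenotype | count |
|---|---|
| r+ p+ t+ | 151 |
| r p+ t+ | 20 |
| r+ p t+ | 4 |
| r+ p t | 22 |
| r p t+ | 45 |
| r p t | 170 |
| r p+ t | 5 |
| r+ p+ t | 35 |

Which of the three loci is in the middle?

The two most frequent reciprocal classes, r p t and r+ p+ t+, are the parental types, so the F1 was r p t / r+ p+ t+.
The two rarest classes, r p+ t and r+ p t+, are the double crossovers. Comparing them with the parentals, only the p allele has switched, so p is the middle locus and the order is t – p – r.

p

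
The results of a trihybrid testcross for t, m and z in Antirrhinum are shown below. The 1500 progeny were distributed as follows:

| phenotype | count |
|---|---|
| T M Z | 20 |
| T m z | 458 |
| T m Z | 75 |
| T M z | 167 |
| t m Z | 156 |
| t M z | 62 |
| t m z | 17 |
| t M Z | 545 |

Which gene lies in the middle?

t

The two most frequent reciprocal classes, t M Z and T m z, are the parental types, so the F1 was t M Z / T m z.
The two rarest classes, T M Z and t m z, are the double crossovers. Comparing them with the parentals, only the t allele has switched, so t is the middle locus and the order is z – t – m.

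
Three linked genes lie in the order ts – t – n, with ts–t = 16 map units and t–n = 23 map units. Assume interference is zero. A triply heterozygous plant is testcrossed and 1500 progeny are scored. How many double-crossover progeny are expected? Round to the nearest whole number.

55

Map distances give recombination frequencies of 0.160 and 0.230 for the two intervals.
With no interference, expected double-crossover frequency = 0.160 × 0.230 = 0.03680.
Expected number = 0.03680 × 1500 = 55.20 ≈ 55.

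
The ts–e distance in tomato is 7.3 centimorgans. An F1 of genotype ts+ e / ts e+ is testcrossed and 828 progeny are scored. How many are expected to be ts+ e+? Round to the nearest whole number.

A map distance of 7.3 centimorgans corresponds to a recombination frequency of 0.073.
The F1 is ts+ e / ts e+, so ts+ e+ is a recombinant gamete class with expected frequency r/2 = 0.073/2 = 0.0365.
Expected number = 0.0365 × 828 = 30.22 ≈ 30.

30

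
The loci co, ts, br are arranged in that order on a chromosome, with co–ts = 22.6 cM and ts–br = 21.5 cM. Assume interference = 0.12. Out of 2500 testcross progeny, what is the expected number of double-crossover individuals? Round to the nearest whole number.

107

Map distances give recombination frequencies of 0.226 and 0.215 for the two intervals.
With interference 0.12 (so coincidence = 0.88), expected double-crossover frequency = 0.226 × 0.215 × 0.88 = 0.04276.
Expected number = 0.04276 × 2500 = 106.90 ≈ 107.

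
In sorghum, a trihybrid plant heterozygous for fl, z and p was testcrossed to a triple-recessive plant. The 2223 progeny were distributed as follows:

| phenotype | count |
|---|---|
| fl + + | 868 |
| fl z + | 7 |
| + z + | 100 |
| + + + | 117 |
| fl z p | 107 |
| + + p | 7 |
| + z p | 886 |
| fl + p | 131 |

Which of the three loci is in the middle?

z

The two most frequent reciprocal classes, fl + + and + z p, are the parental types, so the F1 was fl + + / + z p.
The two rarest classes, fl z + and + + p, are the double crossovers. Comparing them with the parentals, only the z allele has switched, so z is the middle locus and the order is fl – z – p.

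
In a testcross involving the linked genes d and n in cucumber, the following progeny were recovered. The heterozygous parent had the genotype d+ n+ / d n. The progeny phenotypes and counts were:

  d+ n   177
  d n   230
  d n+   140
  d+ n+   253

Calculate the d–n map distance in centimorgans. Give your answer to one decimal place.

The recombinant classes are d+ n and d n+: 177 + 140 = 317.
Recombination frequency = 317/800 = 0.3962 ≈ 39.6%, i.e. 39.6 centimorgans.

39.6 centimorgans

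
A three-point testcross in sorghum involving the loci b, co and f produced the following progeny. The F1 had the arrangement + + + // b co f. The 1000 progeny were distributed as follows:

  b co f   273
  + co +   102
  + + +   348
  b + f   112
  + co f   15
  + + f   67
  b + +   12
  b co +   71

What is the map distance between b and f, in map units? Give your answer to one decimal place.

16.5 map units

The two rarest classes, b + + and + co f, are the double crossovers. Comparing them with the parentals, only the b allele has switched, so b is the middle locus and the order is f – b – co.
Crossovers in the f–b interval produce the single-crossover classes + + f and b co + (67 + 71 = 138) plus the double crossovers (27).
RF(f–b) = (138 + 27) / 1000 = 165/1000 = 0.1650 → 16.5 map units.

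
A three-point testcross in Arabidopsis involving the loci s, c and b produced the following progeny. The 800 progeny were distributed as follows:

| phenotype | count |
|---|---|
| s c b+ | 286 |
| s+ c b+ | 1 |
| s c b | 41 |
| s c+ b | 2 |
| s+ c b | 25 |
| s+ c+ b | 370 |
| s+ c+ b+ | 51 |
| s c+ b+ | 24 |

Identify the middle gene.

s

The two most frequent reciprocal classes, s+ c+ b and s c b+, are the parental types, so the F1 was s+ c+ b / s c b+.
The two rarest classes, s c+ b and s+ c b+, are the double crossovers. Comparing them with the parentals, only the s allele has switched, so s is the middle locus and the order is c – s – b.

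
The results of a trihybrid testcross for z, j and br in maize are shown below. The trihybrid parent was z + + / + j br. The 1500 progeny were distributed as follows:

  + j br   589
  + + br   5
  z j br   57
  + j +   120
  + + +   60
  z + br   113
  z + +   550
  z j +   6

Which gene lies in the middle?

The two rarest classes, z j + and + + br, are the double crossovers. Comparing them with the parentals, only the j allele has switched, so j is the middle locus and the order is z – j – br.

j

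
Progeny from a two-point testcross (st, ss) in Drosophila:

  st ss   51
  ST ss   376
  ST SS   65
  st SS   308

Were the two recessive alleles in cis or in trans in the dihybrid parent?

The two most frequent classes are ST ss (376) and st SS (308); these are the parental (non-recombinant) types.
So the F1 carried ST ss on one chromosome and st SS on the other — the recessive alleles are on opposite chromosomes (trans / repulsion).

trans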